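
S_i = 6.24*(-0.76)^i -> [6.24, -4.74, 3.6, -2.74, 2.08]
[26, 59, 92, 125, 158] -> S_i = 26 + 33*i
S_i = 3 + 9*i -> [3, 12, 21, 30, 39]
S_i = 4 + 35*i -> [4, 39, 74, 109, 144]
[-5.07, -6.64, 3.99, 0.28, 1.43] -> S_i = Random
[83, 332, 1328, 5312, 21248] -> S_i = 83*4^i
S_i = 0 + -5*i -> [0, -5, -10, -15, -20]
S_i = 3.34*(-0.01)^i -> [3.34, -0.03, 0.0, -0.0, 0.0]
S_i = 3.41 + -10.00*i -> [3.41, -6.59, -16.59, -26.59, -36.59]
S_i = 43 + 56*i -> [43, 99, 155, 211, 267]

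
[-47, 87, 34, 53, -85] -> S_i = Random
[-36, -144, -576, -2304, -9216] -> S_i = -36*4^i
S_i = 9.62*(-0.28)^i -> [9.62, -2.69, 0.75, -0.21, 0.06]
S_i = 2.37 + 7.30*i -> [2.37, 9.67, 16.97, 24.27, 31.57]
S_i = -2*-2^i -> [-2, 4, -8, 16, -32]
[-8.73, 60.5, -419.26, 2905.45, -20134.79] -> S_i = -8.73*(-6.93)^i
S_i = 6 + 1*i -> [6, 7, 8, 9, 10]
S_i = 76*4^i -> [76, 304, 1216, 4864, 19456]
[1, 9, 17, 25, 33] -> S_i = 1 + 8*i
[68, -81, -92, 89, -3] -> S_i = Random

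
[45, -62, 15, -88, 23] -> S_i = Random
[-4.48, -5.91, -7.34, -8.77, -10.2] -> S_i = -4.48 + -1.43*i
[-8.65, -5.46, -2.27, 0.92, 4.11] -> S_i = -8.65 + 3.19*i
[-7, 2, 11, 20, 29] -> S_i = -7 + 9*i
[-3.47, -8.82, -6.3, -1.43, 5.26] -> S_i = Random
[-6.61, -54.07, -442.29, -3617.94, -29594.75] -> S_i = -6.61*8.18^i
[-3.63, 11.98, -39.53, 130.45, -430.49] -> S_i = -3.63*(-3.30)^i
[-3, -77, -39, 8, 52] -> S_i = Random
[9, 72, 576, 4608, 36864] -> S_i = 9*8^i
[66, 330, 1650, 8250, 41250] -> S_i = 66*5^i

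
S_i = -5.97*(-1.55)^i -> [-5.97, 9.25, -14.34, 22.23, -34.46]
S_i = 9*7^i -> [9, 63, 441, 3087, 21609]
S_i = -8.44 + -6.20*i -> [-8.44, -14.64, -20.84, -27.04, -33.24]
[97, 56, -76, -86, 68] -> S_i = Random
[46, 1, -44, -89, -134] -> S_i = 46 + -45*i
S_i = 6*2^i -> [6, 12, 24, 48, 96]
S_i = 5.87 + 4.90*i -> [5.87, 10.77, 15.67, 20.57, 25.47]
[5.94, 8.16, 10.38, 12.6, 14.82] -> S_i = 5.94 + 2.22*i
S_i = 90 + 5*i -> [90, 95, 100, 105, 110]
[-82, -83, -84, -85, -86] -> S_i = -82 + -1*i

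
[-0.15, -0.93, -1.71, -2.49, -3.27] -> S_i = -0.15 + -0.78*i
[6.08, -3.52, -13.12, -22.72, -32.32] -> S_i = 6.08 + -9.60*i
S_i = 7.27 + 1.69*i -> [7.27, 8.96, 10.65, 12.34, 14.03]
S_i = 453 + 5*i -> [453, 458, 463, 468, 473]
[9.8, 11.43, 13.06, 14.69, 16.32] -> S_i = 9.80 + 1.63*i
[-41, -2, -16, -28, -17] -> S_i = Random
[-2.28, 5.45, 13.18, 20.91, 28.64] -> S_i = -2.28 + 7.73*i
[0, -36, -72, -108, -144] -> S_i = 0 + -36*i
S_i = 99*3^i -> [99, 297, 891, 2673, 8019]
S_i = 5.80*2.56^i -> [5.8, 14.85, 38.01, 97.31, 249.11]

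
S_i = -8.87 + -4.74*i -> [-8.87, -13.61, -18.35, -23.09, -27.83]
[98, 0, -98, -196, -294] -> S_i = 98 + -98*i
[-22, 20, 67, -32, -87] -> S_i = Random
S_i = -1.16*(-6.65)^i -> [-1.16, 7.71, -51.3, 341.13, -2268.53]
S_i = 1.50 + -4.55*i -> [1.5, -3.05, -7.6, -12.15, -16.7]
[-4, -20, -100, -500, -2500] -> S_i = -4*5^i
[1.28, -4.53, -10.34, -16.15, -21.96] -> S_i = 1.28 + -5.81*i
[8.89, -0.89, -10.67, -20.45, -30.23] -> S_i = 8.89 + -9.78*i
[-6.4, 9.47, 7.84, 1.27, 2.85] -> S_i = Random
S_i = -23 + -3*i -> [-23, -26, -29, -32, -35]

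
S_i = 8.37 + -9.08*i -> [8.37, -0.71, -9.79, -18.87, -27.95]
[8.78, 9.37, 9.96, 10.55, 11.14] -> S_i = 8.78 + 0.59*i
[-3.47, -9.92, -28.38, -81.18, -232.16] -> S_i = -3.47*2.86^i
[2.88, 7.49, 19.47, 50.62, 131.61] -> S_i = 2.88*2.60^i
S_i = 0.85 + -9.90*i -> [0.85, -9.05, -18.95, -28.85, -38.75]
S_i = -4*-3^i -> [-4, 12, -36, 108, -324]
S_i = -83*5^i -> [-83, -415, -2075, -10375, -51875]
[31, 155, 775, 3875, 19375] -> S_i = 31*5^i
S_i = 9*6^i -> [9, 54, 324, 1944, 11664]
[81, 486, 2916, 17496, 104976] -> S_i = 81*6^i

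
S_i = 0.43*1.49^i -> [0.43, 0.64, 0.95, 1.42, 2.12]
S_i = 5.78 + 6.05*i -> [5.78, 11.83, 17.88, 23.93, 29.98]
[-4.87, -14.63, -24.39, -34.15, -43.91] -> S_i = -4.87 + -9.76*i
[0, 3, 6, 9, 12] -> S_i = 0 + 3*i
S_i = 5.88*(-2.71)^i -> [5.88, -15.93, 43.18, -117.03, 317.14]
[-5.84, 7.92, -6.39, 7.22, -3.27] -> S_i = Random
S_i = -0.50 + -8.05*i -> [-0.5, -8.55, -16.6, -24.65, -32.7]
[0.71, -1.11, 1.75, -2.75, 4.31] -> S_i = 0.71*(-1.57)^i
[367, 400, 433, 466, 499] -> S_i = 367 + 33*i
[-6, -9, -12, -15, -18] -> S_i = -6 + -3*i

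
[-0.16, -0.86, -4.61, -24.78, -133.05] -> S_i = -0.16*5.37^i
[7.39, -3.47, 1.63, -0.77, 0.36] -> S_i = 7.39*(-0.47)^i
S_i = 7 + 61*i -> [7, 68, 129, 190, 251]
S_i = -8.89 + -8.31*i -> [-8.89, -17.2, -25.51, -33.82, -42.13]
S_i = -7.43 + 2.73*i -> [-7.43, -4.7, -1.97, 0.76, 3.49]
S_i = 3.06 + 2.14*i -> [3.06, 5.2, 7.34, 9.48, 11.62]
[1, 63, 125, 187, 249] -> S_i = 1 + 62*i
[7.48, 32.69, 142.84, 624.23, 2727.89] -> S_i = 7.48*4.37^i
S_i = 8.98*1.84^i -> [8.98, 16.52, 30.4, 55.94, 102.93]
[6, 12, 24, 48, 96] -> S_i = 6*2^i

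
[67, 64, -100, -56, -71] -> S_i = Random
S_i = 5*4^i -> [5, 20, 80, 320, 1280]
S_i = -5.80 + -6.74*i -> [-5.8, -12.54, -19.28, -26.02, -32.76]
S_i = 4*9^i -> [4, 36, 324, 2916, 26244]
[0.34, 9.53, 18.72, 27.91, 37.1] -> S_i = 0.34 + 9.19*i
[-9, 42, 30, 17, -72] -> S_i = Random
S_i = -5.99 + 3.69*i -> [-5.99, -2.3, 1.39, 5.08, 8.77]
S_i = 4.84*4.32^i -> [4.84, 20.91, 90.33, 390.21, 1685.7]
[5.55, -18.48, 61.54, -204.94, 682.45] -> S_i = 5.55*(-3.33)^i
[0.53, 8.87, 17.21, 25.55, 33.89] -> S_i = 0.53 + 8.34*i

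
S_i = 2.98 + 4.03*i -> [2.98, 7.01, 11.04, 15.07, 19.1]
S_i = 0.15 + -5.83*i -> [0.15, -5.68, -11.51, -17.34, -23.17]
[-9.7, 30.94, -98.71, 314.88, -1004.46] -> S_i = -9.70*(-3.19)^i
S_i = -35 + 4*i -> [-35, -31, -27, -23, -19]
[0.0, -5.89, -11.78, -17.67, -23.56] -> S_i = 0.00 + -5.89*i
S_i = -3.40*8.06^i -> [-3.4, -27.4, -220.88, -1780.26, -14348.92]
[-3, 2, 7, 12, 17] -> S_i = -3 + 5*i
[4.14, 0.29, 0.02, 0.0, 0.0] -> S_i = 4.14*0.07^i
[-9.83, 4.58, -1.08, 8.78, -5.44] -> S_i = Random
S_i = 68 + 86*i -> [68, 154, 240, 326, 412]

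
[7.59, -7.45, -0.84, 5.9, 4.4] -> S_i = Random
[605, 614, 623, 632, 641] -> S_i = 605 + 9*i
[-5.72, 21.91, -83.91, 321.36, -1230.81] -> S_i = -5.72*(-3.83)^i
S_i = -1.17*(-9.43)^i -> [-1.17, 11.03, -104.04, 981.12, -9251.94]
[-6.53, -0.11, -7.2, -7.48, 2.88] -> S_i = Random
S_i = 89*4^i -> [89, 356, 1424, 5696, 22784]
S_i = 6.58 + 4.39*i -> [6.58, 10.97, 15.36, 19.75, 24.14]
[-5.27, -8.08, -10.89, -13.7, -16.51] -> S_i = -5.27 + -2.81*i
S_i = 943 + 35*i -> [943, 978, 1013, 1048, 1083]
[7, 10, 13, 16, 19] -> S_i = 7 + 3*i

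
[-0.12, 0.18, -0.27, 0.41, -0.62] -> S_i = -0.12*(-1.51)^i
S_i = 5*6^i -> [5, 30, 180, 1080, 6480]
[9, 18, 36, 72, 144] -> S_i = 9*2^i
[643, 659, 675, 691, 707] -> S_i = 643 + 16*i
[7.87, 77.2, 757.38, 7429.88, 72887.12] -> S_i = 7.87*9.81^i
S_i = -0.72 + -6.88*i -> [-0.72, -7.6, -14.48, -21.36, -28.24]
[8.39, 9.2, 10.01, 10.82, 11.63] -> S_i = 8.39 + 0.81*i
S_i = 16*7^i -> [16, 112, 784, 5488, 38416]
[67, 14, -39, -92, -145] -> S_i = 67 + -53*i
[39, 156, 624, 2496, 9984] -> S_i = 39*4^i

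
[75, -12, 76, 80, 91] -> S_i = Random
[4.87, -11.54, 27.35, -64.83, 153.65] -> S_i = 4.87*(-2.37)^i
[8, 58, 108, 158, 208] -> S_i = 8 + 50*i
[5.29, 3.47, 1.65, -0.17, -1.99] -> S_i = 5.29 + -1.82*i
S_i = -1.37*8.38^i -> [-1.37, -11.48, -96.21, -806.22, -6756.11]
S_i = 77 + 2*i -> [77, 79, 81, 83, 85]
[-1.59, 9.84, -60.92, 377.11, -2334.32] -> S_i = -1.59*(-6.19)^i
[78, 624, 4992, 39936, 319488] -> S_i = 78*8^i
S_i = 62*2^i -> [62, 124, 248, 496, 992]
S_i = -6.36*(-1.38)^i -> [-6.36, 8.78, -12.11, 16.71, -23.07]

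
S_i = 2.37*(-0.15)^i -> [2.37, -0.36, 0.05, -0.01, 0.0]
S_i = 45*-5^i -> [45, -225, 1125, -5625, 28125]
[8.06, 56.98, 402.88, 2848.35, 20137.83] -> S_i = 8.06*7.07^i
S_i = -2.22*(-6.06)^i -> [-2.22, 13.45, -81.53, 494.05, -2993.94]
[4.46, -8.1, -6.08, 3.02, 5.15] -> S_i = Random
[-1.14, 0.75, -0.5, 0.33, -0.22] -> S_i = -1.14*(-0.66)^i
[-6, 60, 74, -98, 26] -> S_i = Random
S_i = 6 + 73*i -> [6, 79, 152, 225, 298]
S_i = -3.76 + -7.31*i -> [-3.76, -11.07, -18.38, -25.69, -33.0]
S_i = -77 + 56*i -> [-77, -21, 35, 91, 147]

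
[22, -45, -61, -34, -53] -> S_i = Random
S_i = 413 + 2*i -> [413, 415, 417, 419, 421]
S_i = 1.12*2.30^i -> [1.12, 2.58, 5.92, 13.63, 31.34]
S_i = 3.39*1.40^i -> [3.39, 4.75, 6.64, 9.3, 13.02]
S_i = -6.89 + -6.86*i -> [-6.89, -13.75, -20.61, -27.47, -34.33]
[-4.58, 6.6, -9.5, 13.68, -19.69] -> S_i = -4.58*(-1.44)^i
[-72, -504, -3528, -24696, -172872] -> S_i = -72*7^i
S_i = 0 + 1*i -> [0, 1, 2, 3, 4]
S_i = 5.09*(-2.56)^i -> [5.09, -13.03, 33.36, -85.4, 218.61]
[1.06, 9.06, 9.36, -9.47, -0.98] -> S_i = Random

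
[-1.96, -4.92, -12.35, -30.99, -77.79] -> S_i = -1.96*2.51^i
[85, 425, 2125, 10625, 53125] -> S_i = 85*5^i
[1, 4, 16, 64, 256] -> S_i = 1*4^i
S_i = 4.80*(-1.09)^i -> [4.8, -5.23, 5.7, -6.22, 6.78]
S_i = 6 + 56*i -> [6, 62, 118, 174, 230]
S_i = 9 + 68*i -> [9, 77, 145, 213, 281]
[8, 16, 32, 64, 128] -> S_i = 8*2^i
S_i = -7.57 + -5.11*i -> [-7.57, -12.68, -17.79, -22.9, -28.01]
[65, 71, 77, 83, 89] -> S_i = 65 + 6*i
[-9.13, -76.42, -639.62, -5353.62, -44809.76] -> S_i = -9.13*8.37^i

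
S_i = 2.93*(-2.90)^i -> [2.93, -8.5, 24.64, -71.46, 207.23]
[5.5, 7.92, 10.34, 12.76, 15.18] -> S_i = 5.50 + 2.42*i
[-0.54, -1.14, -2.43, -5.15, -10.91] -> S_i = -0.54*2.12^i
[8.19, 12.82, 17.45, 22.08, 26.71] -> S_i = 8.19 + 4.63*i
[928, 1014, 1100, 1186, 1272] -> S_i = 928 + 86*i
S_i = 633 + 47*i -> [633, 680, 727, 774, 821]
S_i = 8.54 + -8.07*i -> [8.54, 0.47, -7.6, -15.67, -23.74]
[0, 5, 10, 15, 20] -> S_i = 0 + 5*i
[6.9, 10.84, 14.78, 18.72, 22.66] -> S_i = 6.90 + 3.94*i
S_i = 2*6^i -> [2, 12, 72, 432, 2592]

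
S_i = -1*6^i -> [-1, -6, -36, -216, -1296]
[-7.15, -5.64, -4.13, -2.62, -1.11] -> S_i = -7.15 + 1.51*i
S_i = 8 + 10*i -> [8, 18, 28, 38, 48]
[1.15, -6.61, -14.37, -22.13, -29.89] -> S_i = 1.15 + -7.76*i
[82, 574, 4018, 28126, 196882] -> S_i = 82*7^i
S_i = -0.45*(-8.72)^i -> [-0.45, 3.92, -34.22, 298.37, -2601.83]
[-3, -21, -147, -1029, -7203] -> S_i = -3*7^i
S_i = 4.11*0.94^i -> [4.11, 3.86, 3.63, 3.41, 3.21]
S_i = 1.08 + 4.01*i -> [1.08, 5.09, 9.1, 13.11, 17.12]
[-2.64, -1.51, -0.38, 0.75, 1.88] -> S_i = -2.64 + 1.13*i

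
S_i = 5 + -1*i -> [5, 4, 3, 2, 1]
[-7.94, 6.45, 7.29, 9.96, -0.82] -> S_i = Random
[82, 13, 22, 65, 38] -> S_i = Random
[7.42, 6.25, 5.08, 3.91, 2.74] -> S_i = 7.42 + -1.17*i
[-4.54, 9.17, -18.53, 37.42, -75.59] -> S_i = -4.54*(-2.02)^i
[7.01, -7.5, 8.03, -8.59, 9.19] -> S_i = 7.01*(-1.07)^i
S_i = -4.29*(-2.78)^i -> [-4.29, 11.93, -33.15, 92.17, -256.23]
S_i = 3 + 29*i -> [3, 32, 61, 90, 119]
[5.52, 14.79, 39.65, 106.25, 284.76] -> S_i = 5.52*2.68^i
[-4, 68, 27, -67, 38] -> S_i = Random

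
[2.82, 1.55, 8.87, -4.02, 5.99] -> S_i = Random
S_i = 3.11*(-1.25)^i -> [3.11, -3.89, 4.86, -6.07, 7.59]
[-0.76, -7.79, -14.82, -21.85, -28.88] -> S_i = -0.76 + -7.03*i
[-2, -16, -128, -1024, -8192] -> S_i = -2*8^i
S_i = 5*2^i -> [5, 10, 20, 40, 80]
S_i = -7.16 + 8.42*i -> [-7.16, 1.26, 9.68, 18.1, 26.52]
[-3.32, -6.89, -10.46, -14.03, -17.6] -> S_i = -3.32 + -3.57*i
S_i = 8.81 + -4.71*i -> [8.81, 4.1, -0.61, -5.32, -10.03]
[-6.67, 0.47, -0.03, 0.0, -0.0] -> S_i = -6.67*(-0.07)^i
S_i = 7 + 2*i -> [7, 9, 11, 13, 15]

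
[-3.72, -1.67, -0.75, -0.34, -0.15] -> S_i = -3.72*0.45^i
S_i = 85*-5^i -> [85, -425, 2125, -10625, 53125]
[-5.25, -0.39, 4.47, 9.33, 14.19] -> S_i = -5.25 + 4.86*i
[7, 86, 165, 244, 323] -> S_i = 7 + 79*i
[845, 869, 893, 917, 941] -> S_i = 845 + 24*i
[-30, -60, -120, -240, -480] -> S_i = -30*2^i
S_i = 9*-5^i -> [9, -45, 225, -1125, 5625]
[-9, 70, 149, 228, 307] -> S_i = -9 + 79*i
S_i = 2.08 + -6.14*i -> [2.08, -4.06, -10.2, -16.34, -22.48]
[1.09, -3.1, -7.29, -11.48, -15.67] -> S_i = 1.09 + -4.19*i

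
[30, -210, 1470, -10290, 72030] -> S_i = 30*-7^i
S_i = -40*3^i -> [-40, -120, -360, -1080, -3240]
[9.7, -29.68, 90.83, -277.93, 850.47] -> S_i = 9.70*(-3.06)^i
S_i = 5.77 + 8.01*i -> [5.77, 13.78, 21.79, 29.8, 37.81]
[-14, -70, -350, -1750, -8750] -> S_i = -14*5^i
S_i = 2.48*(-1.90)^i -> [2.48, -4.71, 8.95, -17.01, 32.32]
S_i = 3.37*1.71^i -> [3.37, 5.76, 9.85, 16.85, 28.81]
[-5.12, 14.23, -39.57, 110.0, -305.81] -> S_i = -5.12*(-2.78)^i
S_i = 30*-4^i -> [30, -120, 480, -1920, 7680]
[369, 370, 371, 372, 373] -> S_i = 369 + 1*i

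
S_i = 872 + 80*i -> [872, 952, 1032, 1112, 1192]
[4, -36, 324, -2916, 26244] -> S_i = 4*-9^i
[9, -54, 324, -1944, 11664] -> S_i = 9*-6^i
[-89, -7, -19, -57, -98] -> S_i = Random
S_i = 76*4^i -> [76, 304, 1216, 4864, 19456]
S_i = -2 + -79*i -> [-2, -81, -160, -239, -318]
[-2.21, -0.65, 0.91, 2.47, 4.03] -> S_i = -2.21 + 1.56*i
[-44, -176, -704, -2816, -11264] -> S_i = -44*4^i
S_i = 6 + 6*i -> [6, 12, 18, 24, 30]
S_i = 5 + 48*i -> [5, 53, 101, 149, 197]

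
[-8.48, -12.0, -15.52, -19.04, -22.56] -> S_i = -8.48 + -3.52*i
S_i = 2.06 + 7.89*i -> [2.06, 9.95, 17.84, 25.73, 33.62]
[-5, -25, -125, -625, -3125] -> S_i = -5*5^i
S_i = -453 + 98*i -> [-453, -355, -257, -159, -61]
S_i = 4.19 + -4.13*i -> [4.19, 0.06, -4.07, -8.2, -12.33]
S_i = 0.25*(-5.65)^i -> [0.25, -1.41, 7.98, -45.09, 254.76]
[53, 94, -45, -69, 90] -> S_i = Random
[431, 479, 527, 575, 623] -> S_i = 431 + 48*i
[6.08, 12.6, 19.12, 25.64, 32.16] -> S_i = 6.08 + 6.52*i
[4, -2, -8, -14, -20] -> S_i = 4 + -6*i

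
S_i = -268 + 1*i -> [-268, -267, -266, -265, -264]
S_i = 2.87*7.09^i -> [2.87, 20.35, 144.27, 1022.87, 7252.15]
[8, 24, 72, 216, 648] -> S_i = 8*3^i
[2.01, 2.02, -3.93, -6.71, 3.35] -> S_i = Random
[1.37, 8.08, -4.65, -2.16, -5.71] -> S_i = Random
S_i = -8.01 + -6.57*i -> [-8.01, -14.58, -21.15, -27.72, -34.29]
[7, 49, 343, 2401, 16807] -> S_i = 7*7^i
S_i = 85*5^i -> [85, 425, 2125, 10625, 53125]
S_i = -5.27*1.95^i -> [-5.27, -10.28, -20.04, -39.08, -76.2]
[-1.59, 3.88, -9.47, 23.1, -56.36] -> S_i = -1.59*(-2.44)^i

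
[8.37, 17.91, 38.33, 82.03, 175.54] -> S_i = 8.37*2.14^i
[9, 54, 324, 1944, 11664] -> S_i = 9*6^i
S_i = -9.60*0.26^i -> [-9.6, -2.5, -0.65, -0.17, -0.04]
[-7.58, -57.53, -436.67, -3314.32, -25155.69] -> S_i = -7.58*7.59^i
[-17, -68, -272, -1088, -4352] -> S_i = -17*4^i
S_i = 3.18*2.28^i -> [3.18, 7.25, 16.53, 37.69, 85.93]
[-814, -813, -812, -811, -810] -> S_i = -814 + 1*i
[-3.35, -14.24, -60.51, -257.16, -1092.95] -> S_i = -3.35*4.25^i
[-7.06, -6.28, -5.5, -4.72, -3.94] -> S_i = -7.06 + 0.78*i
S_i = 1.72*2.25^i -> [1.72, 3.87, 8.71, 19.59, 44.08]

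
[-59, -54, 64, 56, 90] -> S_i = Random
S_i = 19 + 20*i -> [19, 39, 59, 79, 99]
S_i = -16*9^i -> [-16, -144, -1296, -11664, -104976]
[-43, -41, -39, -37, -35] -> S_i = -43 + 2*i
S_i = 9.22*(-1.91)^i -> [9.22, -17.61, 33.64, -64.24, 122.71]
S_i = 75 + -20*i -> [75, 55, 35, 15, -5]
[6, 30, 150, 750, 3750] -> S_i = 6*5^i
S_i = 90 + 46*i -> [90, 136, 182, 228, 274]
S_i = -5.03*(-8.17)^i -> [-5.03, 41.1, -335.75, 2743.05, -22410.74]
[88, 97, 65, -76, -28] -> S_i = Random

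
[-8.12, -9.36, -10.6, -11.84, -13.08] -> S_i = -8.12 + -1.24*i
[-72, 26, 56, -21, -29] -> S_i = Random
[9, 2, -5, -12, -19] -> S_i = 9 + -7*i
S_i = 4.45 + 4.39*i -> [4.45, 8.84, 13.23, 17.62, 22.01]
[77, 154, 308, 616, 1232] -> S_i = 77*2^i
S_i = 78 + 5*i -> [78, 83, 88, 93, 98]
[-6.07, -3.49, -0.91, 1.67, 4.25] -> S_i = -6.07 + 2.58*i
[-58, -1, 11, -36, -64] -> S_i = Random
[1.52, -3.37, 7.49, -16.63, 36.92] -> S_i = 1.52*(-2.22)^i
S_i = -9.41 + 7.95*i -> [-9.41, -1.46, 6.49, 14.44, 22.39]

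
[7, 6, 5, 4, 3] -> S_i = 7 + -1*i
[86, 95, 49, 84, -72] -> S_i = Random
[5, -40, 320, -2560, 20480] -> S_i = 5*-8^i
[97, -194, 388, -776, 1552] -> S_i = 97*-2^i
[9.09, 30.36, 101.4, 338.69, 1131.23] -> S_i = 9.09*3.34^i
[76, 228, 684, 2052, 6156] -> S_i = 76*3^i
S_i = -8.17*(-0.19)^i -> [-8.17, 1.55, -0.29, 0.06, -0.01]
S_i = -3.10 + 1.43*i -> [-3.1, -1.67, -0.24, 1.19, 2.62]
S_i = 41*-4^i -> [41, -164, 656, -2624, 10496]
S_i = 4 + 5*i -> [4, 9, 14, 19, 24]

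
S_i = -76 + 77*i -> [-76, 1, 78, 155, 232]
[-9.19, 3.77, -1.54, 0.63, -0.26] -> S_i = -9.19*(-0.41)^i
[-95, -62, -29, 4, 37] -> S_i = -95 + 33*i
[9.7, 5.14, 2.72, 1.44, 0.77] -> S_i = 9.70*0.53^i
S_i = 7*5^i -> [7, 35, 175, 875, 4375]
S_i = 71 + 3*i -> [71, 74, 77, 80, 83]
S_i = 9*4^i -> [9, 36, 144, 576, 2304]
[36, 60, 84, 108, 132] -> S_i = 36 + 24*i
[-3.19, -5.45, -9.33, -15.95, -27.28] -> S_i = -3.19*1.71^i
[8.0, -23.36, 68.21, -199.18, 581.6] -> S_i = 8.00*(-2.92)^i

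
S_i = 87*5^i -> [87, 435, 2175, 10875, 54375]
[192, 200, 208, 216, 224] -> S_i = 192 + 8*i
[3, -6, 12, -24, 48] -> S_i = 3*-2^i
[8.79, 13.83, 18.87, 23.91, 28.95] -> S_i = 8.79 + 5.04*i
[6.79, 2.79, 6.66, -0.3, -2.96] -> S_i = Random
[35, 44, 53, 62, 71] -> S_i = 35 + 9*i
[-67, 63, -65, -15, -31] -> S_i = Random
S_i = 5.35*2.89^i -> [5.35, 15.46, 44.68, 129.14, 373.2]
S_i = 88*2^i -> [88, 176, 352, 704, 1408]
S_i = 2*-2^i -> [2, -4, 8, -16, 32]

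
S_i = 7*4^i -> [7, 28, 112, 448, 1792]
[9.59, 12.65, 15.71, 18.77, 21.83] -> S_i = 9.59 + 3.06*i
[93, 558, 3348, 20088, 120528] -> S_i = 93*6^i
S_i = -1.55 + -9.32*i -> [-1.55, -10.87, -20.19, -29.51, -38.83]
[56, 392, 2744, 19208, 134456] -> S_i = 56*7^i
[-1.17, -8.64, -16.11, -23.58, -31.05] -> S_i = -1.17 + -7.47*i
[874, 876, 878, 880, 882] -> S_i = 874 + 2*i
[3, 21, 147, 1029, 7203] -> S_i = 3*7^i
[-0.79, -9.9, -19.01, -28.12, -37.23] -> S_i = -0.79 + -9.11*i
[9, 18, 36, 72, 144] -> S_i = 9*2^i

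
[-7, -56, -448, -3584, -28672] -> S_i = -7*8^i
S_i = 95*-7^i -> [95, -665, 4655, -32585, 228095]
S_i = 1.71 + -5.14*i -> [1.71, -3.43, -8.57, -13.71, -18.85]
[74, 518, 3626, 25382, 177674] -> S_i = 74*7^i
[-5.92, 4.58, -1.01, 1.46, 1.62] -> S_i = Random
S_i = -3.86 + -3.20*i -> [-3.86, -7.06, -10.26, -13.46, -16.66]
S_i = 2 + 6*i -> [2, 8, 14, 20, 26]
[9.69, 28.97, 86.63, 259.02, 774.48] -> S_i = 9.69*2.99^i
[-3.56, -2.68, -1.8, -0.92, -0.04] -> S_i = -3.56 + 0.88*i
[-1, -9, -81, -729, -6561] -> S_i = -1*9^i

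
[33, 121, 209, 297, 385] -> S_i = 33 + 88*i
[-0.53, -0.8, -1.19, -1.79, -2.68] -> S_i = -0.53*1.50^i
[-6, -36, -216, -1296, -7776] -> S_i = -6*6^i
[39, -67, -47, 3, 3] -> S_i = Random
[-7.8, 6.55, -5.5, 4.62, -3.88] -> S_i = -7.80*(-0.84)^i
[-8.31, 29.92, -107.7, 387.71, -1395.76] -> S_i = -8.31*(-3.60)^i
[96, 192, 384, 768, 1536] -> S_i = 96*2^i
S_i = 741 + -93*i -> [741, 648, 555, 462, 369]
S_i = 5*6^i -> [5, 30, 180, 1080, 6480]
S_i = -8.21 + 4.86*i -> [-8.21, -3.35, 1.51, 6.37, 11.23]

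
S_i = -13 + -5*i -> [-13, -18, -23, -28, -33]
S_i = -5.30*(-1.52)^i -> [-5.3, 8.06, -12.25, 18.61, -28.29]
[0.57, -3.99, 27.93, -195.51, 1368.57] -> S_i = 0.57*(-7.00)^i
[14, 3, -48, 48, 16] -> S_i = Random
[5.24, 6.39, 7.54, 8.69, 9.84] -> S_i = 5.24 + 1.15*i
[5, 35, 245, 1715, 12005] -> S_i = 5*7^i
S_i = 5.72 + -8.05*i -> [5.72, -2.33, -10.38, -18.43, -26.48]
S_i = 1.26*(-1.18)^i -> [1.26, -1.49, 1.75, -2.07, 2.44]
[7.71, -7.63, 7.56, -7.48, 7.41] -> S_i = 7.71*(-0.99)^i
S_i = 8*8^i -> [8, 64, 512, 4096, 32768]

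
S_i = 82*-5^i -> [82, -410, 2050, -10250, 51250]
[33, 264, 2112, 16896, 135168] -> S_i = 33*8^i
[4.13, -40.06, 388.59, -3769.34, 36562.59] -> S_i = 4.13*(-9.70)^i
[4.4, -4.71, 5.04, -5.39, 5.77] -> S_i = 4.40*(-1.07)^i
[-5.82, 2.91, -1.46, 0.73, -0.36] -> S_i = -5.82*(-0.50)^i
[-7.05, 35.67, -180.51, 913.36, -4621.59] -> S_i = -7.05*(-5.06)^i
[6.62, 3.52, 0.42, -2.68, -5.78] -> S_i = 6.62 + -3.10*i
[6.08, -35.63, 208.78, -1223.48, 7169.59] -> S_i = 6.08*(-5.86)^i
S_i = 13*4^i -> [13, 52, 208, 832, 3328]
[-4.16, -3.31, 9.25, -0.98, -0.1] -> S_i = Random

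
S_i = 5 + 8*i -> [5, 13, 21, 29, 37]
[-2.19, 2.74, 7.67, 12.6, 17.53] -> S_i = -2.19 + 4.93*i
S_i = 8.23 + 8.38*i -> [8.23, 16.61, 24.99, 33.37, 41.75]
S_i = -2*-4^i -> [-2, 8, -32, 128, -512]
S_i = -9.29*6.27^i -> [-9.29, -58.25, -365.22, -2289.91, -14357.73]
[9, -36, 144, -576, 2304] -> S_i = 9*-4^i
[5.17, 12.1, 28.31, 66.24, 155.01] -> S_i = 5.17*2.34^i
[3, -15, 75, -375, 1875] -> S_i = 3*-5^i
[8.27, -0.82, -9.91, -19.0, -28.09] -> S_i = 8.27 + -9.09*i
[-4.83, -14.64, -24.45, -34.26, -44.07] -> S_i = -4.83 + -9.81*i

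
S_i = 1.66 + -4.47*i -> [1.66, -2.81, -7.28, -11.75, -16.22]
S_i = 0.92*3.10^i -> [0.92, 2.85, 8.84, 27.41, 84.96]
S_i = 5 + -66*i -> [5, -61, -127, -193, -259]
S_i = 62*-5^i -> [62, -310, 1550, -7750, 38750]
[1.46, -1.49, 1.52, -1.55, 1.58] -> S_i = 1.46*(-1.02)^i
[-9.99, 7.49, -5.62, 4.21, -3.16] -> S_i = -9.99*(-0.75)^i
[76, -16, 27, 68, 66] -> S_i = Random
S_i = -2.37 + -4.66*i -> [-2.37, -7.03, -11.69, -16.35, -21.01]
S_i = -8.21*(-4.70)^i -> [-8.21, 38.59, -181.36, 852.39, -4006.22]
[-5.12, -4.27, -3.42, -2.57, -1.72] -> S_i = -5.12 + 0.85*i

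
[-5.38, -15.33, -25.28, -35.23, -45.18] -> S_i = -5.38 + -9.95*i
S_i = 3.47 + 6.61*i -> [3.47, 10.08, 16.69, 23.3, 29.91]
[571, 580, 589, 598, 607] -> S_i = 571 + 9*i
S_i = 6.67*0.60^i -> [6.67, 4.0, 2.4, 1.44, 0.86]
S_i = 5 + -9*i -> [5, -4, -13, -22, -31]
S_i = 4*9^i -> [4, 36, 324, 2916, 26244]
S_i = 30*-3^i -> [30, -90, 270, -810, 2430]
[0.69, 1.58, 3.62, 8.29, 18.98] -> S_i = 0.69*2.29^i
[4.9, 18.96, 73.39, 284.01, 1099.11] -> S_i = 4.90*3.87^i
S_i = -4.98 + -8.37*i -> [-4.98, -13.35, -21.72, -30.09, -38.46]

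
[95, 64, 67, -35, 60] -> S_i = Random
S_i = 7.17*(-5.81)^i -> [7.17, -41.66, 242.03, -1406.2, 8170.03]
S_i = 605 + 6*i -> [605, 611, 617, 623, 629]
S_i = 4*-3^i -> [4, -12, 36, -108, 324]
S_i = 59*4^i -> [59, 236, 944, 3776, 15104]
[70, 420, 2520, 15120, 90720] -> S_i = 70*6^i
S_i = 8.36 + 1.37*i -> [8.36, 9.73, 11.1, 12.47, 13.84]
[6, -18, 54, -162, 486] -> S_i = 6*-3^i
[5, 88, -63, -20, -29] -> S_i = Random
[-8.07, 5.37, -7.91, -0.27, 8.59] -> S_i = Random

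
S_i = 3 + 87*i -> [3, 90, 177, 264, 351]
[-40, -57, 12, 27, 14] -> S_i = Random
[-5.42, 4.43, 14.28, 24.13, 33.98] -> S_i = -5.42 + 9.85*i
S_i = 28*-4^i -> [28, -112, 448, -1792, 7168]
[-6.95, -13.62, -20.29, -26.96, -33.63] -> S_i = -6.95 + -6.67*i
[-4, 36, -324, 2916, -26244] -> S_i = -4*-9^i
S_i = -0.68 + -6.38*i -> [-0.68, -7.06, -13.44, -19.82, -26.2]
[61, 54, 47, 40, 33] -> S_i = 61 + -7*i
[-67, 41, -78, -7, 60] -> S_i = Random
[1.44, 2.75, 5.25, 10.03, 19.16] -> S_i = 1.44*1.91^i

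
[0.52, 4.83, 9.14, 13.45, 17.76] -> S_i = 0.52 + 4.31*i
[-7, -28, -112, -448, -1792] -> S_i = -7*4^i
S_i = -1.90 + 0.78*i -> [-1.9, -1.12, -0.34, 0.44, 1.22]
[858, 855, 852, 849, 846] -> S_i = 858 + -3*i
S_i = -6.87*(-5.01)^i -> [-6.87, 34.42, -172.44, 863.91, -4328.2]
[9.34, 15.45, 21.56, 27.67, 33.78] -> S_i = 9.34 + 6.11*i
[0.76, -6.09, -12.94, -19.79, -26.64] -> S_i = 0.76 + -6.85*i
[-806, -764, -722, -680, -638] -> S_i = -806 + 42*i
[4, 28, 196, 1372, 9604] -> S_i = 4*7^i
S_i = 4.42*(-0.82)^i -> [4.42, -3.62, 2.97, -2.44, 2.0]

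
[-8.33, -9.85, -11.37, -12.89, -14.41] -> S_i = -8.33 + -1.52*i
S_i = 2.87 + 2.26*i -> [2.87, 5.13, 7.39, 9.65, 11.91]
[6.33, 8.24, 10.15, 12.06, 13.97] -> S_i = 6.33 + 1.91*i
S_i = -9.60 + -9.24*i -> [-9.6, -18.84, -28.08, -37.32, -46.56]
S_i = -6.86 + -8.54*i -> [-6.86, -15.4, -23.94, -32.48, -41.02]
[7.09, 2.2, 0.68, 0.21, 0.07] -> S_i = 7.09*0.31^i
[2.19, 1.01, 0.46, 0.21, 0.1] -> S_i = 2.19*0.46^i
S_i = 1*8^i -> [1, 8, 64, 512, 4096]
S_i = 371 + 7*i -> [371, 378, 385, 392, 399]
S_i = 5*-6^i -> [5, -30, 180, -1080, 6480]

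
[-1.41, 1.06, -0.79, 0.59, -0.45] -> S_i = -1.41*(-0.75)^i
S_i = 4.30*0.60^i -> [4.3, 2.58, 1.55, 0.93, 0.56]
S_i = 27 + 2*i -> [27, 29, 31, 33, 35]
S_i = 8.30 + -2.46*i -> [8.3, 5.84, 3.38, 0.92, -1.54]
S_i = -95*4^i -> [-95, -380, -1520, -6080, -24320]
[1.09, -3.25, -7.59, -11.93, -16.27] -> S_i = 1.09 + -4.34*i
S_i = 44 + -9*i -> [44, 35, 26, 17, 8]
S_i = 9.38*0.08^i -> [9.38, 0.75, 0.06, 0.0, 0.0]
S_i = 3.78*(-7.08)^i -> [3.78, -26.76, 189.48, -1341.5, 9497.84]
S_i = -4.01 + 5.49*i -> [-4.01, 1.48, 6.97, 12.46, 17.95]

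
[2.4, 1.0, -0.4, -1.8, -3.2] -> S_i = 2.40 + -1.40*i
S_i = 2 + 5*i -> [2, 7, 12, 17, 22]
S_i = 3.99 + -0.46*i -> [3.99, 3.53, 3.07, 2.61, 2.15]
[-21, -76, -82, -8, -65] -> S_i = Random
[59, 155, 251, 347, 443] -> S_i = 59 + 96*i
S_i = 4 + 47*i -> [4, 51, 98, 145, 192]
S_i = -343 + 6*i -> [-343, -337, -331, -325, -319]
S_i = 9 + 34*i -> [9, 43, 77, 111, 145]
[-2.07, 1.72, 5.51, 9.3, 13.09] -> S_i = -2.07 + 3.79*i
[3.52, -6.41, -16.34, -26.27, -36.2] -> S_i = 3.52 + -9.93*i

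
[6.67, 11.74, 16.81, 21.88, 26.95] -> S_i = 6.67 + 5.07*i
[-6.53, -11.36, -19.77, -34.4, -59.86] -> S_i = -6.53*1.74^i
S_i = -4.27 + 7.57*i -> [-4.27, 3.3, 10.87, 18.44, 26.01]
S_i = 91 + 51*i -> [91, 142, 193, 244, 295]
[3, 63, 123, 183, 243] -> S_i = 3 + 60*i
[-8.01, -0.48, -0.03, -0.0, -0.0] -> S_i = -8.01*0.06^i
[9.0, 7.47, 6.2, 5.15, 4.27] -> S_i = 9.00*0.83^i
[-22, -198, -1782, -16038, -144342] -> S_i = -22*9^i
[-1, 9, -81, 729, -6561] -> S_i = -1*-9^i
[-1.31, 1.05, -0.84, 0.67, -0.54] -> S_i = -1.31*(-0.80)^i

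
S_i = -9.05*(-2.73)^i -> [-9.05, 24.71, -67.45, 184.14, -502.69]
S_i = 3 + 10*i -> [3, 13, 23, 33, 43]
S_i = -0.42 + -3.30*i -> [-0.42, -3.72, -7.02, -10.32, -13.62]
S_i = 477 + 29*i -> [477, 506, 535, 564, 593]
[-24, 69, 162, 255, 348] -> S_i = -24 + 93*i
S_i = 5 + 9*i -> [5, 14, 23, 32, 41]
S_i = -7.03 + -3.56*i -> [-7.03, -10.59, -14.15, -17.71, -21.27]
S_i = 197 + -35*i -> [197, 162, 127, 92, 57]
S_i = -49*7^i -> [-49, -343, -2401, -16807, -117649]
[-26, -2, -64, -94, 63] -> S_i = Random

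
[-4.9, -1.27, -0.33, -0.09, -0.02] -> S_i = -4.90*0.26^i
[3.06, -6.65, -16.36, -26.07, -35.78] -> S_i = 3.06 + -9.71*i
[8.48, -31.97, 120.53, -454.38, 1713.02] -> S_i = 8.48*(-3.77)^i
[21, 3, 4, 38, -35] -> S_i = Random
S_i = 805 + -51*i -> [805, 754, 703, 652, 601]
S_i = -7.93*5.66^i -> [-7.93, -44.88, -254.04, -1437.88, -8138.4]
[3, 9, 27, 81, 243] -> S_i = 3*3^i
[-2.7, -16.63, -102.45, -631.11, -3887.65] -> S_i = -2.70*6.16^i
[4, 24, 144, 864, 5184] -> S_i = 4*6^i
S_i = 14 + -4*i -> [14, 10, 6, 2, -2]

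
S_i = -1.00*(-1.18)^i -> [-1.0, 1.18, -1.39, 1.64, -1.94]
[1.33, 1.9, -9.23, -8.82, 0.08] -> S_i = Random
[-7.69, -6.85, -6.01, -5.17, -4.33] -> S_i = -7.69 + 0.84*i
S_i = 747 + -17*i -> [747, 730, 713, 696, 679]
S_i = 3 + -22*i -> [3, -19, -41, -63, -85]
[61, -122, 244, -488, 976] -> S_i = 61*-2^i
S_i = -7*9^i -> [-7, -63, -567, -5103, -45927]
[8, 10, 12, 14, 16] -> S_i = 8 + 2*i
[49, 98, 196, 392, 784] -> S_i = 49*2^i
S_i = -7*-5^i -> [-7, 35, -175, 875, -4375]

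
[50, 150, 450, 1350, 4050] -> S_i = 50*3^i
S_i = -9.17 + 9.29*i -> [-9.17, 0.12, 9.41, 18.7, 27.99]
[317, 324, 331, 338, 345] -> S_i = 317 + 7*i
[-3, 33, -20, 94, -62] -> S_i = Random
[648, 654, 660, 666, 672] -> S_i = 648 + 6*i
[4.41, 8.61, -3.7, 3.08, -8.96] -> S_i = Random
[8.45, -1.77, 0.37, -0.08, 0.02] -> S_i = 8.45*(-0.21)^i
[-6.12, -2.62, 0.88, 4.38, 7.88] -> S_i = -6.12 + 3.50*i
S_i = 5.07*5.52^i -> [5.07, 27.99, 154.48, 852.76, 4707.22]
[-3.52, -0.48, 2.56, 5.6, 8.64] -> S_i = -3.52 + 3.04*i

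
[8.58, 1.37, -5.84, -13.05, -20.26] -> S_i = 8.58 + -7.21*i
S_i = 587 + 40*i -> [587, 627, 667, 707, 747]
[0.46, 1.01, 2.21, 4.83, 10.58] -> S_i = 0.46*2.19^i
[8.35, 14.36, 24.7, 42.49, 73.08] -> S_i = 8.35*1.72^i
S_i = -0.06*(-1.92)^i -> [-0.06, 0.12, -0.22, 0.42, -0.82]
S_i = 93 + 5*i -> [93, 98, 103, 108, 113]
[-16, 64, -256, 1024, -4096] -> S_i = -16*-4^i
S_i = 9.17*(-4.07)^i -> [9.17, -37.32, 151.9, -618.23, 2516.21]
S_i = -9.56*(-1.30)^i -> [-9.56, 12.43, -16.16, 21.0, -27.3]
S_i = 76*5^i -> [76, 380, 1900, 9500, 47500]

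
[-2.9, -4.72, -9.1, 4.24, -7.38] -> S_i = Random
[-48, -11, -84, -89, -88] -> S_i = Random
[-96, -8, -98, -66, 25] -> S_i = Random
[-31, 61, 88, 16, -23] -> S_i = Random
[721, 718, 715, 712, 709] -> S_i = 721 + -3*i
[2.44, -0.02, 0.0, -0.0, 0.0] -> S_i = 2.44*(-0.01)^i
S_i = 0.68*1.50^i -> [0.68, 1.02, 1.53, 2.3, 3.44]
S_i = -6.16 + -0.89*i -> [-6.16, -7.05, -7.94, -8.83, -9.72]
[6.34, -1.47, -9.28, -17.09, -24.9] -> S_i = 6.34 + -7.81*i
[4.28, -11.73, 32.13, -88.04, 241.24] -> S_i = 4.28*(-2.74)^i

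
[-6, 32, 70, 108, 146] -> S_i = -6 + 38*i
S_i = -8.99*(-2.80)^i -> [-8.99, 25.17, -70.48, 197.35, -552.58]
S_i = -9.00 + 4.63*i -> [-9.0, -4.37, 0.26, 4.89, 9.52]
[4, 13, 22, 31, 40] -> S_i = 4 + 9*i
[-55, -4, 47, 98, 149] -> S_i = -55 + 51*i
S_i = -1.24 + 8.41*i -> [-1.24, 7.17, 15.58, 23.99, 32.4]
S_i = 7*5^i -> [7, 35, 175, 875, 4375]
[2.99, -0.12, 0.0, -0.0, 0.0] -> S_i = 2.99*(-0.04)^i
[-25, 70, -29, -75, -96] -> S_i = Random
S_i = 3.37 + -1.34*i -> [3.37, 2.03, 0.69, -0.65, -1.99]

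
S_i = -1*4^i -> [-1, -4, -16, -64, -256]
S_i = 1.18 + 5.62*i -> [1.18, 6.8, 12.42, 18.04, 23.66]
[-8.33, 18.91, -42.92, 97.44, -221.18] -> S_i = -8.33*(-2.27)^i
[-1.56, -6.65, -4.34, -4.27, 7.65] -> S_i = Random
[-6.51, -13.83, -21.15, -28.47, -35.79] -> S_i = -6.51 + -7.32*i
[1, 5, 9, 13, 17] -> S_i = 1 + 4*i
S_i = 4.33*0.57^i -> [4.33, 2.47, 1.41, 0.8, 0.46]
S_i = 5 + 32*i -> [5, 37, 69, 101, 133]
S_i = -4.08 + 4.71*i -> [-4.08, 0.63, 5.34, 10.05, 14.76]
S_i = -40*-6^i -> [-40, 240, -1440, 8640, -51840]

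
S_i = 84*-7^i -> [84, -588, 4116, -28812, 201684]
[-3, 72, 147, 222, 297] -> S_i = -3 + 75*i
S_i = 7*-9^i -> [7, -63, 567, -5103, 45927]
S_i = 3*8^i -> [3, 24, 192, 1536, 12288]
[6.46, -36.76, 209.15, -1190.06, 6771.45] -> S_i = 6.46*(-5.69)^i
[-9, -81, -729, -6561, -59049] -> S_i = -9*9^i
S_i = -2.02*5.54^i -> [-2.02, -11.19, -62.0, -343.46, -1902.79]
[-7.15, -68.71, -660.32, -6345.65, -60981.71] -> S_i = -7.15*9.61^i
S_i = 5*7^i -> [5, 35, 245, 1715, 12005]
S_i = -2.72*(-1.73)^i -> [-2.72, 4.71, -8.14, 14.08, -24.36]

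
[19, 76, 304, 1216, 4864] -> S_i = 19*4^i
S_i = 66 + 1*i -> [66, 67, 68, 69, 70]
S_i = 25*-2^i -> [25, -50, 100, -200, 400]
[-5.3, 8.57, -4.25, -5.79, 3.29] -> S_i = Random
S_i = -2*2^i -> [-2, -4, -8, -16, -32]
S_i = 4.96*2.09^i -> [4.96, 10.37, 21.67, 45.28, 94.64]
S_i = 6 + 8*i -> [6, 14, 22, 30, 38]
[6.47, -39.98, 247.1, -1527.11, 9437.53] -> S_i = 6.47*(-6.18)^i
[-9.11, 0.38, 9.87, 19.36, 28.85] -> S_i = -9.11 + 9.49*i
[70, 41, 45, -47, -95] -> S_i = Random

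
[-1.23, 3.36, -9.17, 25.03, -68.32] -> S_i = -1.23*(-2.73)^i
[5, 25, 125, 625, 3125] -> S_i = 5*5^i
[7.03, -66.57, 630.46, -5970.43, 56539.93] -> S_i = 7.03*(-9.47)^i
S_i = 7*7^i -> [7, 49, 343, 2401, 16807]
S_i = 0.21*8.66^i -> [0.21, 1.82, 15.75, 136.39, 1181.11]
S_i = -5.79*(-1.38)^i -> [-5.79, 7.99, -11.03, 15.22, -21.0]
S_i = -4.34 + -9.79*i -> [-4.34, -14.13, -23.92, -33.71, -43.5]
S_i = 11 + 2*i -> [11, 13, 15, 17, 19]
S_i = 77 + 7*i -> [77, 84, 91, 98, 105]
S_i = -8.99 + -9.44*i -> [-8.99, -18.43, -27.87, -37.31, -46.75]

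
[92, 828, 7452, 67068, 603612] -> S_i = 92*9^i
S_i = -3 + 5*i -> [-3, 2, 7, 12, 17]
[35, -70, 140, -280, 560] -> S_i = 35*-2^i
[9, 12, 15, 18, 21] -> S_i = 9 + 3*i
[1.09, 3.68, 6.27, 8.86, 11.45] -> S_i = 1.09 + 2.59*i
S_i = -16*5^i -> [-16, -80, -400, -2000, -10000]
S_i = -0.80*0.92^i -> [-0.8, -0.74, -0.68, -0.62, -0.57]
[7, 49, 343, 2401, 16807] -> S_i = 7*7^i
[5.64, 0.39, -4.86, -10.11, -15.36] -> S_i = 5.64 + -5.25*i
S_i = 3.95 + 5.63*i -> [3.95, 9.58, 15.21, 20.84, 26.47]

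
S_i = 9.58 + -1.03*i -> [9.58, 8.55, 7.52, 6.49, 5.46]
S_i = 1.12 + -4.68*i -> [1.12, -3.56, -8.24, -12.92, -17.6]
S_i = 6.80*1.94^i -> [6.8, 13.19, 25.59, 49.65, 96.32]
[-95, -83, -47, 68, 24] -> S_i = Random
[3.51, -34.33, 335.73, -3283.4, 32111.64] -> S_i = 3.51*(-9.78)^i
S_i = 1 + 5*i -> [1, 6, 11, 16, 21]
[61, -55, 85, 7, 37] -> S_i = Random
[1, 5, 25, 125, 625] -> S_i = 1*5^i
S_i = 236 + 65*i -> [236, 301, 366, 431, 496]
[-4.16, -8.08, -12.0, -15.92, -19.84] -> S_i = -4.16 + -3.92*i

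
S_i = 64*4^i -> [64, 256, 1024, 4096, 16384]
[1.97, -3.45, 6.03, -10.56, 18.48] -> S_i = 1.97*(-1.75)^i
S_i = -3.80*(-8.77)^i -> [-3.8, 33.33, -292.27, 2563.2, -22479.26]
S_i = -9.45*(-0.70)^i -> [-9.45, 6.61, -4.63, 3.24, -2.27]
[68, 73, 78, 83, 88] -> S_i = 68 + 5*i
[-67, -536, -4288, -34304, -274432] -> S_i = -67*8^i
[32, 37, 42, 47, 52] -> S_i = 32 + 5*i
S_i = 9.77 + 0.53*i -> [9.77, 10.3, 10.83, 11.36, 11.89]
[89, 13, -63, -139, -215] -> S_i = 89 + -76*i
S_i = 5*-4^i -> [5, -20, 80, -320, 1280]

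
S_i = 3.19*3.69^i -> [3.19, 11.77, 43.44, 160.28, 591.42]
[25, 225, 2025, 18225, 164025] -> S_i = 25*9^i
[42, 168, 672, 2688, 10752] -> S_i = 42*4^i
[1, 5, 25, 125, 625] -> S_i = 1*5^i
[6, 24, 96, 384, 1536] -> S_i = 6*4^i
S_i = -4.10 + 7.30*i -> [-4.1, 3.2, 10.5, 17.8, 25.1]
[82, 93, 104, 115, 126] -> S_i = 82 + 11*i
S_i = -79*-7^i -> [-79, 553, -3871, 27097, -189679]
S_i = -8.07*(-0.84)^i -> [-8.07, 6.78, -5.69, 4.78, -4.02]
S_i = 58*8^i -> [58, 464, 3712, 29696, 237568]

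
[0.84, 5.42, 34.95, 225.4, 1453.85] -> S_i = 0.84*6.45^i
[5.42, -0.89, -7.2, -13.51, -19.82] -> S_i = 5.42 + -6.31*i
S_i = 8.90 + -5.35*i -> [8.9, 3.55, -1.8, -7.15, -12.5]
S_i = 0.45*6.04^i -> [0.45, 2.72, 16.42, 99.16, 598.91]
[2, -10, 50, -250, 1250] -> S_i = 2*-5^i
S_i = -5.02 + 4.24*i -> [-5.02, -0.78, 3.46, 7.7, 11.94]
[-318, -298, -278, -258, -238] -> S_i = -318 + 20*i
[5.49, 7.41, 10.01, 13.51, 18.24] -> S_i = 5.49*1.35^i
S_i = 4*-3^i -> [4, -12, 36, -108, 324]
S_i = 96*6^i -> [96, 576, 3456, 20736, 124416]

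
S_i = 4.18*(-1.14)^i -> [4.18, -4.77, 5.43, -6.19, 7.06]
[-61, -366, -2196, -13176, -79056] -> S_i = -61*6^i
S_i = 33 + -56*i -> [33, -23, -79, -135, -191]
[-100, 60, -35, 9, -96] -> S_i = Random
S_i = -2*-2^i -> [-2, 4, -8, 16, -32]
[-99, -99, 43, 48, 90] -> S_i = Random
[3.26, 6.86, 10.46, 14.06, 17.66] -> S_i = 3.26 + 3.60*i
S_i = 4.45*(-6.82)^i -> [4.45, -30.35, 206.98, -1411.6, 9627.14]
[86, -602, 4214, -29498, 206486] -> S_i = 86*-7^i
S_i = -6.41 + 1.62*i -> [-6.41, -4.79, -3.17, -1.55, 0.07]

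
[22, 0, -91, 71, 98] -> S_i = Random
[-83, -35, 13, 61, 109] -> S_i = -83 + 48*i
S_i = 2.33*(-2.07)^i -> [2.33, -4.82, 9.98, -20.67, 42.78]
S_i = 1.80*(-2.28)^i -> [1.8, -4.1, 9.36, -21.33, 48.64]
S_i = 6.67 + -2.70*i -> [6.67, 3.97, 1.27, -1.43, -4.13]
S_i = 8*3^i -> [8, 24, 72, 216, 648]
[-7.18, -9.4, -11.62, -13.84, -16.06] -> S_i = -7.18 + -2.22*i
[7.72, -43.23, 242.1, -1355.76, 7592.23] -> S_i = 7.72*(-5.60)^i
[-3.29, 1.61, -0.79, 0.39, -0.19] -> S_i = -3.29*(-0.49)^i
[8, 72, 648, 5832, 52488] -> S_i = 8*9^i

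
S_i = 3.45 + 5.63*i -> [3.45, 9.08, 14.71, 20.34, 25.97]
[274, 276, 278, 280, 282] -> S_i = 274 + 2*i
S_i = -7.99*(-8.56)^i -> [-7.99, 68.39, -585.46, 5011.5, -42898.47]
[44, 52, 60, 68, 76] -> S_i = 44 + 8*i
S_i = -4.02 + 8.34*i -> [-4.02, 4.32, 12.66, 21.0, 29.34]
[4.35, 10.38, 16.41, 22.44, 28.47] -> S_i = 4.35 + 6.03*i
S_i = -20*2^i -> [-20, -40, -80, -160, -320]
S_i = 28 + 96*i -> [28, 124, 220, 316, 412]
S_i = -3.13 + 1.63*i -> [-3.13, -1.5, 0.13, 1.76, 3.39]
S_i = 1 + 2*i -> [1, 3, 5, 7, 9]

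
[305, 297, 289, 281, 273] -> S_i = 305 + -8*i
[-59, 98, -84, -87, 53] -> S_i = Random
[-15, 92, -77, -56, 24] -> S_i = Random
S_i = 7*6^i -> [7, 42, 252, 1512, 9072]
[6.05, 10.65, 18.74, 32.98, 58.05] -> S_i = 6.05*1.76^i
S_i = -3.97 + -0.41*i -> [-3.97, -4.38, -4.79, -5.2, -5.61]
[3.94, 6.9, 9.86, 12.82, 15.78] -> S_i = 3.94 + 2.96*i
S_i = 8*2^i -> [8, 16, 32, 64, 128]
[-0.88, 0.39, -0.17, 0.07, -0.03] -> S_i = -0.88*(-0.44)^i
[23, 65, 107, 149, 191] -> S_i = 23 + 42*i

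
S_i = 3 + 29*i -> [3, 32, 61, 90, 119]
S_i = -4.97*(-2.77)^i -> [-4.97, 13.77, -38.13, 105.63, -292.6]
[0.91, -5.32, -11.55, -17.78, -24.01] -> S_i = 0.91 + -6.23*i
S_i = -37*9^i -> [-37, -333, -2997, -26973, -242757]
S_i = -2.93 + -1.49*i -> [-2.93, -4.42, -5.91, -7.4, -8.89]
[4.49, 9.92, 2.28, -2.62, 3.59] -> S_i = Random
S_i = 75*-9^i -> [75, -675, 6075, -54675, 492075]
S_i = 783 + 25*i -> [783, 808, 833, 858, 883]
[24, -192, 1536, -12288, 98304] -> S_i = 24*-8^i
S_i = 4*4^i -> [4, 16, 64, 256, 1024]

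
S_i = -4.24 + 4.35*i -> [-4.24, 0.11, 4.46, 8.81, 13.16]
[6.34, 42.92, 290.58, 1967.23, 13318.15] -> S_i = 6.34*6.77^i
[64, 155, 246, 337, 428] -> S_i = 64 + 91*i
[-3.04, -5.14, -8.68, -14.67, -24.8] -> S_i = -3.04*1.69^i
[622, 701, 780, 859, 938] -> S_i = 622 + 79*i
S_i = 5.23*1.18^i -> [5.23, 6.17, 7.28, 8.59, 10.14]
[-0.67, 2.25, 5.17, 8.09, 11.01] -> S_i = -0.67 + 2.92*i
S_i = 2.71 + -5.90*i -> [2.71, -3.19, -9.09, -14.99, -20.89]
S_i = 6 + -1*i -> [6, 5, 4, 3, 2]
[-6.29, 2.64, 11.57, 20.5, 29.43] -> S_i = -6.29 + 8.93*i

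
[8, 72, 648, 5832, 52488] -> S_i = 8*9^i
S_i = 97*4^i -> [97, 388, 1552, 6208, 24832]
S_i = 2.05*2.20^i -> [2.05, 4.51, 9.92, 21.83, 48.02]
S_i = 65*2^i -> [65, 130, 260, 520, 1040]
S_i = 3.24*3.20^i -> [3.24, 10.37, 33.18, 106.17, 339.74]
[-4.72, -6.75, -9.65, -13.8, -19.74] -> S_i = -4.72*1.43^i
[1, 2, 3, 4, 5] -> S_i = 1 + 1*i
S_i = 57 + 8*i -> [57, 65, 73, 81, 89]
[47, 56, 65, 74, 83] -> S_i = 47 + 9*i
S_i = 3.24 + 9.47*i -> [3.24, 12.71, 22.18, 31.65, 41.12]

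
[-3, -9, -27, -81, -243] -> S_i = -3*3^i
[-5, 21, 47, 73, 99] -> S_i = -5 + 26*i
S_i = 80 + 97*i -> [80, 177, 274, 371, 468]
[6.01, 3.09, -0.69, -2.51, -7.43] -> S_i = Random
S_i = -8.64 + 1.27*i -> [-8.64, -7.37, -6.1, -4.83, -3.56]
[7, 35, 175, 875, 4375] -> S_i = 7*5^i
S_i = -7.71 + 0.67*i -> [-7.71, -7.04, -6.37, -5.7, -5.03]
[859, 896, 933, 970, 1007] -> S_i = 859 + 37*i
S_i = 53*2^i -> [53, 106, 212, 424, 848]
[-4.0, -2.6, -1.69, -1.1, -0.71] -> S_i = -4.00*0.65^i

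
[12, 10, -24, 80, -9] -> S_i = Random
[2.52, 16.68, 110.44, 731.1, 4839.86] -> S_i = 2.52*6.62^i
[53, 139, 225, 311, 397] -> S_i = 53 + 86*i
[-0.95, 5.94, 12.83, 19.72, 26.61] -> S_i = -0.95 + 6.89*i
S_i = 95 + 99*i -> [95, 194, 293, 392, 491]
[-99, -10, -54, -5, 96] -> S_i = Random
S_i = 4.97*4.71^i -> [4.97, 23.41, 110.25, 519.3, 2445.91]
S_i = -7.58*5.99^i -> [-7.58, -45.4, -271.97, -1629.11, -9758.35]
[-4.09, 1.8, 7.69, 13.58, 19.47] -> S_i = -4.09 + 5.89*i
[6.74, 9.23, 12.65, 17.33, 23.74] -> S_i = 6.74*1.37^i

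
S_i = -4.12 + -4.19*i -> [-4.12, -8.31, -12.5, -16.69, -20.88]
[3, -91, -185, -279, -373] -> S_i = 3 + -94*i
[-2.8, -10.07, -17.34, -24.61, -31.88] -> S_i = -2.80 + -7.27*i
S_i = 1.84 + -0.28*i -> [1.84, 1.56, 1.28, 1.0, 0.72]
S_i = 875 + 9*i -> [875, 884, 893, 902, 911]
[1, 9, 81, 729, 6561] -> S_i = 1*9^i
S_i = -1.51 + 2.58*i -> [-1.51, 1.07, 3.65, 6.23, 8.81]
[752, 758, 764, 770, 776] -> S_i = 752 + 6*i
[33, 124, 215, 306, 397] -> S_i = 33 + 91*i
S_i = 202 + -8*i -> [202, 194, 186, 178, 170]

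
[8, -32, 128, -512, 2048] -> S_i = 8*-4^i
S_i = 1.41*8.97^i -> [1.41, 12.65, 113.45, 1017.65, 9128.28]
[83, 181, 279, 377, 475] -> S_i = 83 + 98*i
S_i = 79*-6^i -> [79, -474, 2844, -17064, 102384]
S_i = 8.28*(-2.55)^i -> [8.28, -21.11, 53.84, -137.29, 350.1]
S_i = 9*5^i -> [9, 45, 225, 1125, 5625]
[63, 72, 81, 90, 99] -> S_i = 63 + 9*i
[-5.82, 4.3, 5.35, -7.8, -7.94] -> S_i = Random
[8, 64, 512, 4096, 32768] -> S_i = 8*8^i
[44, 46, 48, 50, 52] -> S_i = 44 + 2*i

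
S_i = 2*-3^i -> [2, -6, 18, -54, 162]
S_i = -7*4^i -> [-7, -28, -112, -448, -1792]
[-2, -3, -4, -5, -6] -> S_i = -2 + -1*i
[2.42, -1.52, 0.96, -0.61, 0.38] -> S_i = 2.42*(-0.63)^i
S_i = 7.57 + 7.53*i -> [7.57, 15.1, 22.63, 30.16, 37.69]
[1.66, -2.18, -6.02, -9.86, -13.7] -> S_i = 1.66 + -3.84*i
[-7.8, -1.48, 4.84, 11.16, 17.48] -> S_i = -7.80 + 6.32*i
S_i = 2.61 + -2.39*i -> [2.61, 0.22, -2.17, -4.56, -6.95]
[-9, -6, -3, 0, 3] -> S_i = -9 + 3*i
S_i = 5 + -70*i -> [5, -65, -135, -205, -275]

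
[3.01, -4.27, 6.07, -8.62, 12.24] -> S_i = 3.01*(-1.42)^i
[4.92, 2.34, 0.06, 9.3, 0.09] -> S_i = Random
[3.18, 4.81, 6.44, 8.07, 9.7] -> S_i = 3.18 + 1.63*i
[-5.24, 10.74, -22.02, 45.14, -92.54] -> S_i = -5.24*(-2.05)^i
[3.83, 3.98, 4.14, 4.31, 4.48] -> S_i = 3.83*1.04^i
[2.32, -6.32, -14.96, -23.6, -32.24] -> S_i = 2.32 + -8.64*i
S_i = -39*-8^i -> [-39, 312, -2496, 19968, -159744]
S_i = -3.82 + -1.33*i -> [-3.82, -5.15, -6.48, -7.81, -9.14]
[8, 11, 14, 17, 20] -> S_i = 8 + 3*i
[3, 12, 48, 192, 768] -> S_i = 3*4^i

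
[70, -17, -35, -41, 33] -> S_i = Random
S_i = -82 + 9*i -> [-82, -73, -64, -55, -46]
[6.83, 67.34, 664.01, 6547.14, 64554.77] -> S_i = 6.83*9.86^i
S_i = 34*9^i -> [34, 306, 2754, 24786, 223074]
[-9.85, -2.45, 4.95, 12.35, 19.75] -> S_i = -9.85 + 7.40*i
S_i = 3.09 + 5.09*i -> [3.09, 8.18, 13.27, 18.36, 23.45]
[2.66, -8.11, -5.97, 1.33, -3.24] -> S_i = Random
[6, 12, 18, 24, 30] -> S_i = 6 + 6*i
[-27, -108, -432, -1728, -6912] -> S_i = -27*4^i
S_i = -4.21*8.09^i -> [-4.21, -34.06, -275.54, -2229.09, -18033.34]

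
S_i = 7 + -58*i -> [7, -51, -109, -167, -225]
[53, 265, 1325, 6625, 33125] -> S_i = 53*5^i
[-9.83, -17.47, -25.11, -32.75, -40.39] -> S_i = -9.83 + -7.64*i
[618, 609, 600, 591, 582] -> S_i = 618 + -9*i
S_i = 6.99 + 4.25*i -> [6.99, 11.24, 15.49, 19.74, 23.99]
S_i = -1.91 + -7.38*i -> [-1.91, -9.29, -16.67, -24.05, -31.43]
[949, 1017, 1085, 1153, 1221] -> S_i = 949 + 68*i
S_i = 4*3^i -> [4, 12, 36, 108, 324]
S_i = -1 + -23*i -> [-1, -24, -47, -70, -93]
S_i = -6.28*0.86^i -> [-6.28, -5.4, -4.64, -3.99, -3.44]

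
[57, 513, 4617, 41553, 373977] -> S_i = 57*9^i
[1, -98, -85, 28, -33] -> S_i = Random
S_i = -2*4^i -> [-2, -8, -32, -128, -512]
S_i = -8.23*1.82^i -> [-8.23, -14.98, -27.26, -49.62, -90.3]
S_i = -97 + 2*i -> [-97, -95, -93, -91, -89]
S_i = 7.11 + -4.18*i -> [7.11, 2.93, -1.25, -5.43, -9.61]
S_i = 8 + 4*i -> [8, 12, 16, 20, 24]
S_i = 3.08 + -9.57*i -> [3.08, -6.49, -16.06, -25.63, -35.2]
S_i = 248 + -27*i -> [248, 221, 194, 167, 140]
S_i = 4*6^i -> [4, 24, 144, 864, 5184]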